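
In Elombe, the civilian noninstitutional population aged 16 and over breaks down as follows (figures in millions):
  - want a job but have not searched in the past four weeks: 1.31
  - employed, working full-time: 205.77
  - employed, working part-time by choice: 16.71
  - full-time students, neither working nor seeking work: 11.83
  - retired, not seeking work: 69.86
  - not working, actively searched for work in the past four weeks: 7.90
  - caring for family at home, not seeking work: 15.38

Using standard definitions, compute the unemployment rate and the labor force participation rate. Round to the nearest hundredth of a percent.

Employed = 205.77 + 16.71 = 222.48 million.
Unemployed = 7.90 million.
Labor force = 222.48 + 7.90 = 230.38 million.
Not in labor force = 1.31 + 11.83 + 69.86 + 15.38 = 98.38 million (those not working and not actively searching are outside the labor force — including those who want a job but have given up searching).
Civilian working-age population = 230.38 + 98.38 = 328.76 million.
Unemployment rate = 7.90 / 230.38 = 3.43%.
Labor force participation rate = 230.38 / 328.76 = 70.08%.

Unemployment rate ≈ 3.43%; labor force participation rate ≈ 70.08%.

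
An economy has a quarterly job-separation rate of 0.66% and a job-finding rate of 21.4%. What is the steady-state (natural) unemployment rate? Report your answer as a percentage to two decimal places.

At steady state the flows balance: s·E = f·U, so U/(E+U) = s/(s+f).
u* = 0.66 / (0.66 + 21.4) = 0.66 / 22.06 = 2.99%.

Steady-state unemployment rate ≈ 2.99%.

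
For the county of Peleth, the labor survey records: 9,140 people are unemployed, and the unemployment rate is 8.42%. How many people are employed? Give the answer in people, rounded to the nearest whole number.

About 99,411 are employed.

Labor force = U / u = 9,140 / 0.0842 ≈ 108,551.
Employed = labor force − unemployed = 108,551 − 9,140 = 99,411.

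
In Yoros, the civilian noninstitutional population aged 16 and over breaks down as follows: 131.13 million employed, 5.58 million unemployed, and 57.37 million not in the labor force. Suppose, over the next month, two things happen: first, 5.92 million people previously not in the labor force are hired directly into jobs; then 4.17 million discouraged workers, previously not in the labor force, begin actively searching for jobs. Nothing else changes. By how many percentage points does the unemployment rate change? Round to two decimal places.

Initially, labor force = 131.13 + 5.58 = 136.71 million, so u = 5.58/136.71 = 4.08%.
After the first change, employed and labor force both rise by 5.92; unemployed unchanged → E = 137.05, U = 5.58, labor force = 142.63 million.
After the second change, unemployed and labor force both rise by 4.17 → E = 137.05, U = 9.75, labor force = 146.80 million.
New unemployment rate = 9.75 / 146.80 = 6.64%.
Change = 6.64% − 4.08% = +2.56 percentage points.

The unemployment rate changes by +2.56 percentage points.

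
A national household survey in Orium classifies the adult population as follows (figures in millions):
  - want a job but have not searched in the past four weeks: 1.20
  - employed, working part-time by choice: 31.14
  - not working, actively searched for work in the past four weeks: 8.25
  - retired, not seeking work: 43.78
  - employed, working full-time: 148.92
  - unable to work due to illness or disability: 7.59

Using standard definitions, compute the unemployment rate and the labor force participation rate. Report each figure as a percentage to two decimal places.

Unemployment rate ≈ 4.38%; labor force participation rate ≈ 78.18%.

Employed = 31.14 + 148.92 = 180.06 million.
Unemployed = 8.25 million.
Labor force = 180.06 + 8.25 = 188.31 million.
Not in labor force = 1.20 + 43.78 + 7.59 = 52.57 million (those not working and not actively searching are outside the labor force — including those who want a job but have given up searching).
Civilian working-age population = 188.31 + 52.57 = 240.88 million.
Unemployment rate = 8.25 / 188.31 = 4.38%.
Labor force participation rate = 188.31 / 240.88 = 78.18%.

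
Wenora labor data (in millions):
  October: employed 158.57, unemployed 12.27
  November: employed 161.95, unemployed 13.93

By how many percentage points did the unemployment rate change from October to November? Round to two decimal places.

October: labor force = 158.57 + 12.27 = 170.84; u = 12.27/170.84 = 7.18%.
November: labor force = 161.95 + 13.93 = 175.88; u = 13.93/175.88 = 7.92%.
Change = 7.92% − 7.18% = +0.74 pp.

The unemployment rate changed by +0.74 percentage points.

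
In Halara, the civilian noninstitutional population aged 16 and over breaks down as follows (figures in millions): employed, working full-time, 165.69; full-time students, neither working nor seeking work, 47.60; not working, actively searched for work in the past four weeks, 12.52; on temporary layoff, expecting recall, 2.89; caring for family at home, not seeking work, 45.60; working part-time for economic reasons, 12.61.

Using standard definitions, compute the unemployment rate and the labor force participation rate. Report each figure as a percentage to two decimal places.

Employed = 165.69 + 12.61 = 178.30 million (anyone who worked, including part-time for economic reasons, counts as employed).
Unemployed = 12.52 + 2.89 = 15.41 million (jobless and actively searching, or on temporary layoff).
Labor force = 178.30 + 15.41 = 193.71 million.
Not in labor force = 47.60 + 45.60 = 93.20 million (those not working and not actively searching are outside the labor force).
Civilian working-age population = 193.71 + 93.20 = 286.91 million.
Unemployment rate = 15.41 / 193.71 = 7.96%.
Labor force participation rate = 193.71 / 286.91 = 67.52%.

Unemployment rate ≈ 7.96%; labor force participation rate ≈ 67.52%.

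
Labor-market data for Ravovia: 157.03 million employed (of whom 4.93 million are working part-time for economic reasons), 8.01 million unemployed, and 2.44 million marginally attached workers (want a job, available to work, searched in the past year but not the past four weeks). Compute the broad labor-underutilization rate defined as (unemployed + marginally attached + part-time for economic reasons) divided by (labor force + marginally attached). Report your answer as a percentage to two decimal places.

Broad underutilization rate ≈ 9.18%.

Labor force = 157.03 + 8.01 = 165.04 million.
Numerator = 8.01 + 2.44 + 4.93 = 15.38 million.
Denominator = 165.04 + 2.44 = 167.48 million.
Broad rate = 15.38 / 167.48 = 9.18%.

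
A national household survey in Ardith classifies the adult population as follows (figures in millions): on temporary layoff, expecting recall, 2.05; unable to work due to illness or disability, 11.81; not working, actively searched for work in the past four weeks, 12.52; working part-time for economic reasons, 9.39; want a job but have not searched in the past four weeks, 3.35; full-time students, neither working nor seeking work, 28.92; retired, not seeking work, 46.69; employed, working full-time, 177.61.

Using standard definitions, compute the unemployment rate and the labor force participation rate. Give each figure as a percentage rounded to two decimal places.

Employed = 9.39 + 177.61 = 187.00 million (anyone who worked, including part-time for economic reasons, counts as employed).
Unemployed = 2.05 + 12.52 = 14.57 million (jobless and actively searching, or on temporary layoff).
Labor force = 187.00 + 14.57 = 201.57 million.
Not in labor force = 11.81 + 3.35 + 28.92 + 46.69 = 90.77 million (those not working and not actively searching are outside the labor force — including those who want a job but have given up searching).
Civilian working-age population = 201.57 + 90.77 = 292.34 million.
Unemployment rate = 14.57 / 201.57 = 7.23%.
Labor force participation rate = 201.57 / 292.34 = 68.95%.

Unemployment rate ≈ 7.23%; labor force participation rate ≈ 68.95%.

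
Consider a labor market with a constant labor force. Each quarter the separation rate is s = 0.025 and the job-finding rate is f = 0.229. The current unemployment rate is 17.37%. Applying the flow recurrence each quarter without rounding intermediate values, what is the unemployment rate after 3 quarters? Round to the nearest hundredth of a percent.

With a fixed labor force, u_{t+1} = u_t + s·(1−u_t) − f·u_t = u_t·(1−s−f) + s.
Here 1−s−f = 0.746 and s = 0.025.
u_1 = 0.173700 × 0.746 + 0.025 = 0.154580.
u_2 = 0.154580 × 0.746 + 0.025 = 0.140317.
u_3 = 0.140317 × 0.746 + 0.025 = 0.129676.

Unemployment rate after three quarters ≈ 12.97%.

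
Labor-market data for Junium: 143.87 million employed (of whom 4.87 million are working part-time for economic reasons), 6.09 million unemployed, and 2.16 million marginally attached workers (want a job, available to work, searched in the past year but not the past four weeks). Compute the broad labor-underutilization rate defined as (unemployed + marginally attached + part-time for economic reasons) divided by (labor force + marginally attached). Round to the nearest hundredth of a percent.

Labor force = 143.87 + 6.09 = 149.96 million.
Numerator = 6.09 + 2.16 + 4.87 = 13.12 million.
Denominator = 149.96 + 2.16 = 152.12 million.
Broad rate = 13.12 / 152.12 = 8.62%.

Broad underutilization rate ≈ 8.62%.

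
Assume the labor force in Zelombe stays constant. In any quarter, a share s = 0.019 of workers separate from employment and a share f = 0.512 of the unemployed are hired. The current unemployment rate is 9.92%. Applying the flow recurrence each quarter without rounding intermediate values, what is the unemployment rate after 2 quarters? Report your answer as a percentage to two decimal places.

With a fixed labor force, u_{t+1} = u_t + s·(1−u_t) − f·u_t = u_t·(1−s−f) + s.
Here 1−s−f = 0.469 and s = 0.019.
u_1 = 0.099200 × 0.469 + 0.019 = 0.065525.
u_2 = 0.065525 × 0.469 + 0.019 = 0.049731.

Unemployment rate after two quarters ≈ 4.97%.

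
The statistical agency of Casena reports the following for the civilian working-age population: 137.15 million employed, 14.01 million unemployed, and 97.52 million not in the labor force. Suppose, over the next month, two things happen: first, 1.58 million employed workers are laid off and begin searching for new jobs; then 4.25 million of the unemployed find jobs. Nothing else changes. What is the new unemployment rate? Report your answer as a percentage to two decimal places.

New unemployment rate ≈ 7.50%.

Initially, labor force = 137.15 + 14.01 = 151.16 million, so u = 14.01/151.16 = 9.27%.
After the first change, employed falls and unemployed rises by 1.58; labor force unchanged → E = 135.57, U = 15.59, labor force = 151.16 million.
After the second change, unemployed falls and employed rises by 4.25; labor force unchanged → E = 139.82, U = 11.34, labor force = 151.16 million.
New unemployment rate = 11.34 / 151.16 = 7.50%.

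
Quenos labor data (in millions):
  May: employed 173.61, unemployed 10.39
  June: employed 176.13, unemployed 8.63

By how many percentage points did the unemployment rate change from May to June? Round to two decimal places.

May: labor force = 173.61 + 10.39 = 184.00; u = 10.39/184.00 = 5.65%.
June: labor force = 176.13 + 8.63 = 184.76; u = 8.63/184.76 = 4.67%.
Change = 4.67% − 5.65% = −0.98 pp.

The unemployment rate changed by −0.98 percentage points.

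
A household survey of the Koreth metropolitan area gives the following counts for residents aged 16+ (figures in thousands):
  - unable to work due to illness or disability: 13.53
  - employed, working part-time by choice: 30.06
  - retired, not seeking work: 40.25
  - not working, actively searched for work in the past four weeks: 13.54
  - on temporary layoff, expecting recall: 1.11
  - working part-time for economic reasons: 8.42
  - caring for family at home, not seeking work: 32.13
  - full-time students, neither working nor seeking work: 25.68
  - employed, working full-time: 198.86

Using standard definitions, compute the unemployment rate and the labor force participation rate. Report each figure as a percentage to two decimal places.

Employed = 30.06 + 8.42 + 198.86 = 237.34 thousand (anyone who worked, including part-time for economic reasons, counts as employed).
Unemployed = 13.54 + 1.11 = 14.65 thousand (jobless and actively searching, or on temporary layoff).
Labor force = 237.34 + 14.65 = 251.99 thousand.
Not in labor force = 13.53 + 40.25 + 32.13 + 25.68 = 111.59 thousand (those not working and not actively searching are outside the labor force).
Civilian working-age population = 251.99 + 111.59 = 363.58 thousand.
Unemployment rate = 14.65 / 251.99 = 5.81%.
Labor force participation rate = 251.99 / 363.58 = 69.31%.

Unemployment rate ≈ 5.81%; labor force participation rate ≈ 69.31%.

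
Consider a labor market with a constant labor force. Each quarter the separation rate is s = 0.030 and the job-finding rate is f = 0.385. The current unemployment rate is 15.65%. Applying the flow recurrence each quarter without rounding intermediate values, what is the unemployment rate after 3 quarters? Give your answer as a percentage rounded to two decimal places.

Unemployment rate after three quarters ≈ 8.91%.

With a fixed labor force, u_{t+1} = u_t + s·(1−u_t) − f·u_t = u_t·(1−s−f) + s.
Here 1−s−f = 0.585 and s = 0.030.
u_1 = 0.156500 × 0.585 + 0.030 = 0.121552.
u_2 = 0.121552 × 0.585 + 0.030 = 0.101108.
u_3 = 0.101108 × 0.585 + 0.030 = 0.089148.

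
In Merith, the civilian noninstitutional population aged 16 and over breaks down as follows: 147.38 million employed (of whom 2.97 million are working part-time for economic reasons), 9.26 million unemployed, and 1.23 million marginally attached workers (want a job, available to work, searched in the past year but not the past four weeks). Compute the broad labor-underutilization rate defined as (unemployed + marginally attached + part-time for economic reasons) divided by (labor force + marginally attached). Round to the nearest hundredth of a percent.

Broad underutilization rate ≈ 8.53%.

Labor force = 147.38 + 9.26 = 156.64 million.
Numerator = 9.26 + 1.23 + 2.97 = 13.46 million.
Denominator = 156.64 + 1.23 = 157.87 million.
Broad rate = 13.46 / 157.87 = 8.53%.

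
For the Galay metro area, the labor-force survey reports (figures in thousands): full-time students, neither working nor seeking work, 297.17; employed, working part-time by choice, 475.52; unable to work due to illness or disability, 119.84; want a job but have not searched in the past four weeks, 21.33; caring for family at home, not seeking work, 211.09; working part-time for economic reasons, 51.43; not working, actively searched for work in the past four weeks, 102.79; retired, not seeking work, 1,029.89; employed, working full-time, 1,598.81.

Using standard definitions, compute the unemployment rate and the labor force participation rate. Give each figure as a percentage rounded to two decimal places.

Employed = 475.52 + 51.43 + 1,598.81 = 2,125.76 thousand (anyone who worked, including part-time for economic reasons, counts as employed).
Unemployed = 102.79 thousand.
Labor force = 2,125.76 + 102.79 = 2,228.55 thousand.
Not in labor force = 297.17 + 119.84 + 21.33 + 211.09 + 1,029.89 = 1,679.32 thousand (those not working and not actively searching are outside the labor force — including those who want a job but have given up searching).
Civilian working-age population = 2,228.55 + 1,679.32 = 3,907.87 thousand.
Unemployment rate = 102.79 / 2,228.55 = 4.61%.
Labor force participation rate = 2,228.55 / 3,907.87 = 57.03%.

Unemployment rate ≈ 4.61%; labor force participation rate ≈ 57.03%.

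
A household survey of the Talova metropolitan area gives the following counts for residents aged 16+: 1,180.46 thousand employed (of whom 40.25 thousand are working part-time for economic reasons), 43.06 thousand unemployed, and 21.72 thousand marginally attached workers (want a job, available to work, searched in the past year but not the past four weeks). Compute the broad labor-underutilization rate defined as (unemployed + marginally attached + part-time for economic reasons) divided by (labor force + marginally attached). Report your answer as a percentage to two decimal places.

Labor force = 1,180.46 + 43.06 = 1,223.52 thousand.
Numerator = 43.06 + 21.72 + 40.25 = 105.03 thousand.
Denominator = 1,223.52 + 21.72 = 1,245.24 thousand.
Broad rate = 105.03 / 1,245.24 = 8.43%.

Broad underutilization rate ≈ 8.43%.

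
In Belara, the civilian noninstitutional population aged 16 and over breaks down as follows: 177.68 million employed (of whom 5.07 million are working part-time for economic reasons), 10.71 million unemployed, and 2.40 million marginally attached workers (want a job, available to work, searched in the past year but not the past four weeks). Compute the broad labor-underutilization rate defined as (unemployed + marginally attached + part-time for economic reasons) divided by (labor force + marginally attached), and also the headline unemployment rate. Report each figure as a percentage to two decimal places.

Labor force = 177.68 + 10.71 = 188.39 million.
Numerator = 10.71 + 2.40 + 5.07 = 18.18 million.
Denominator = 188.39 + 2.40 = 190.79 million.
Broad rate = 18.18 / 190.79 = 9.53%.
Headline unemployment rate = 10.71 / 188.39 = 5.69%.

Broad underutilization rate ≈ 9.53%; headline unemployment rate ≈ 5.69%.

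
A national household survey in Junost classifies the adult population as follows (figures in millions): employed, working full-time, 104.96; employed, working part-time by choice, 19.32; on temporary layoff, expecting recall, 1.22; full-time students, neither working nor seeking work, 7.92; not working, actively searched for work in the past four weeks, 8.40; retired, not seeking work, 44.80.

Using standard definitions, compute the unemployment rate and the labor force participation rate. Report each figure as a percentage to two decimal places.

Unemployment rate ≈ 7.18%; labor force participation rate ≈ 71.75%.

Employed = 104.96 + 19.32 = 124.28 million.
Unemployed = 1.22 + 8.40 = 9.62 million (jobless and actively searching, or on temporary layoff).
Labor force = 124.28 + 9.62 = 133.90 million.
Not in labor force = 7.92 + 44.80 = 52.72 million (those not working and not actively searching are outside the labor force).
Civilian working-age population = 133.90 + 52.72 = 186.62 million.
Unemployment rate = 9.62 / 133.90 = 7.18%.
Labor force participation rate = 133.90 / 186.62 = 71.75%.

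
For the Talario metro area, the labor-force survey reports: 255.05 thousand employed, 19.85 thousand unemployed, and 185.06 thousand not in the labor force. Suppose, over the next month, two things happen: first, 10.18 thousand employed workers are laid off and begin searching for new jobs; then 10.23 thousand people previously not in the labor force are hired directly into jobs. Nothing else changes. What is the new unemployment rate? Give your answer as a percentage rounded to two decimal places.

New unemployment rate ≈ 10.53%.

Initially, labor force = 255.05 + 19.85 = 274.90 thousand, so u = 19.85/274.90 = 7.22%.
After the first change, employed falls and unemployed rises by 10.18; labor force unchanged → E = 244.87, U = 30.03, labor force = 274.90 thousand.
After the second change, employed and labor force both rise by 10.23; unemployed unchanged → E = 255.10, U = 30.03, labor force = 285.13 thousand.
New unemployment rate = 30.03 / 285.13 = 10.53%.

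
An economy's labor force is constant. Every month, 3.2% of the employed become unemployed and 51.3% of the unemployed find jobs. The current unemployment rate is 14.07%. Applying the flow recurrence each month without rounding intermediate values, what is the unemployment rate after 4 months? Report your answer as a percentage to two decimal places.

Unemployment rate after four months ≈ 6.22%.

With a fixed labor force, u_{t+1} = u_t + s·(1−u_t) − f·u_t = u_t·(1−s−f) + s.
Here 1−s−f = 0.455 and s = 0.032.
u_1 = 0.140700 × 0.455 + 0.032 = 0.096018.
u_2 = 0.096018 × 0.455 + 0.032 = 0.075688.
u_3 = 0.075688 × 0.455 + 0.032 = 0.066438.
u_4 = 0.066438 × 0.455 + 0.032 = 0.062229.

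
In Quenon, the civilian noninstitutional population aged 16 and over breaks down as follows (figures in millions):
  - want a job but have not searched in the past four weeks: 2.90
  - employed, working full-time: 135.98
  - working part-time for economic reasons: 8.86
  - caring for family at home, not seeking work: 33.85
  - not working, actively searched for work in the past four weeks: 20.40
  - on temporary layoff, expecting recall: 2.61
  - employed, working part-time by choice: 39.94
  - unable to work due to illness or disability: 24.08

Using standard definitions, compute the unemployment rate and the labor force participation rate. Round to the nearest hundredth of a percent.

Unemployment rate ≈ 11.07%; labor force participation rate ≈ 77.35%.

Employed = 135.98 + 8.86 + 39.94 = 184.78 million (anyone who worked, including part-time for economic reasons, counts as employed).
Unemployed = 20.40 + 2.61 = 23.01 million (jobless and actively searching, or on temporary layoff).
Labor force = 184.78 + 23.01 = 207.79 million.
Not in labor force = 2.90 + 33.85 + 24.08 = 60.83 million (those not working and not actively searching are outside the labor force — including those who want a job but have given up searching).
Civilian working-age population = 207.79 + 60.83 = 268.62 million.
Unemployment rate = 23.01 / 207.79 = 11.07%.
Labor force participation rate = 207.79 / 268.62 = 77.35%.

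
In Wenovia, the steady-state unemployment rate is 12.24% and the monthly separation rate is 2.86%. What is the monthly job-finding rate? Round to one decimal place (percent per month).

Job-finding rate ≈ 20.5% per month.

From u* = s/(s+f): f = s·(1−u)/u.
f = 2.86 × (1 − 0.1224) / 0.1224 = 2.5099 / 0.1224 ≈ 20.5% per month.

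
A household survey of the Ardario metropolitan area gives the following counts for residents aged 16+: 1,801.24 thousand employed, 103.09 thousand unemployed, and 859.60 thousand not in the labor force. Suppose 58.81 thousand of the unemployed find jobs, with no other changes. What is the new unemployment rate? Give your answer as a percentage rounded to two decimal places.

New unemployment rate ≈ 2.33%.

Initially, labor force = 1,801.24 + 103.09 = 1,904.33 thousand, so u = 103.09/1,904.33 = 5.41%.
After the change, unemployed falls and employed rises by 58.81; labor force unchanged → E = 1,860.05, U = 44.28, labor force = 1,904.33 thousand.
New unemployment rate = 44.28 / 1,904.33 = 2.33%.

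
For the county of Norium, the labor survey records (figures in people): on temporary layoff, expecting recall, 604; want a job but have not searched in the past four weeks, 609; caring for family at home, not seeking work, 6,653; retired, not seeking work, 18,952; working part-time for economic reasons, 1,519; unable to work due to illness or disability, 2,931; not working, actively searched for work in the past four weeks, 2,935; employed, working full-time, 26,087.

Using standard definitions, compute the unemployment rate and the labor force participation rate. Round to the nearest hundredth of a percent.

Unemployment rate ≈ 11.36%; labor force participation rate ≈ 51.66%.

Employed = 1,519 + 26,087 = 27,606 (anyone who worked, including part-time for economic reasons, counts as employed).
Unemployed = 604 + 2,935 = 3,539 (jobless and actively searching, or on temporary layoff).
Labor force = 27,606 + 3,539 = 31,145.
Not in labor force = 609 + 6,653 + 18,952 + 2,931 = 29,145 (those not working and not actively searching are outside the labor force — including those who want a job but have given up searching).
Civilian working-age population = 31,145 + 29,145 = 60,290.
Unemployment rate = 3,539 / 31,145 = 11.36%.
Labor force participation rate = 31,145 / 60,290 = 51.66%.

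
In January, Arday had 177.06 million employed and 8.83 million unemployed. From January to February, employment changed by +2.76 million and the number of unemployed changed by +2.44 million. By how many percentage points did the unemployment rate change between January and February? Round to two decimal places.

The unemployment rate changed by +1.15 percentage points.

January: labor force = 177.06 + 8.83 = 185.89; u = 8.83/185.89 = 4.75%.
February: labor force = 179.82 + 11.27 = 191.09; u = 11.27/191.09 = 5.90%.
Change = 5.90% − 4.75% = +1.15 pp.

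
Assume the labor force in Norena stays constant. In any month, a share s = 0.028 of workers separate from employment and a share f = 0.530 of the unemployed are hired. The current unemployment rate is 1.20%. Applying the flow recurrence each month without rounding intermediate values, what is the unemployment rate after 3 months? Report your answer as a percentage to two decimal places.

With a fixed labor force, u_{t+1} = u_t + s·(1−u_t) − f·u_t = u_t·(1−s−f) + s.
Here 1−s−f = 0.442 and s = 0.028.
u_1 = 0.012000 × 0.442 + 0.028 = 0.033304.
u_2 = 0.033304 × 0.442 + 0.028 = 0.042720.
u_3 = 0.042720 × 0.442 + 0.028 = 0.046882.

Unemployment rate after three months ≈ 4.69%.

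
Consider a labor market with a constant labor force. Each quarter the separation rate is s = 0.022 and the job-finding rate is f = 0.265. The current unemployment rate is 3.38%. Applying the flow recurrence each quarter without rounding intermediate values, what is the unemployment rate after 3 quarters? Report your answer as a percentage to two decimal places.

Unemployment rate after three quarters ≈ 6.11%.

With a fixed labor force, u_{t+1} = u_t + s·(1−u_t) − f·u_t = u_t·(1−s−f) + s.
Here 1−s−f = 0.713 and s = 0.022.
u_1 = 0.033800 × 0.713 + 0.022 = 0.046099.
u_2 = 0.046099 × 0.713 + 0.022 = 0.054869.
u_3 = 0.054869 × 0.713 + 0.022 = 0.061122.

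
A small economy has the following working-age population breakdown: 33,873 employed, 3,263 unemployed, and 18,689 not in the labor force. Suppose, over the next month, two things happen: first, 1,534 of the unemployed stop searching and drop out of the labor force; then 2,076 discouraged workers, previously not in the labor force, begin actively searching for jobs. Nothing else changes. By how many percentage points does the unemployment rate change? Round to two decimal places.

The unemployment rate changes by +1.31 percentage points.

Initially, labor force = 33,873 + 3,263 = 37,136, so u = 3,263/37,136 = 8.79%.
After the first change, unemployed and labor force both fall by 1,534 → E = 33,873, U = 1,729, labor force = 35,602.
After the second change, unemployed and labor force both rise by 2,076 → E = 33,873, U = 3,805, labor force = 37,678.
New unemployment rate = 3,805 / 37,678 = 10.10%.
Change = 10.10% − 8.79% = +1.31 percentage points.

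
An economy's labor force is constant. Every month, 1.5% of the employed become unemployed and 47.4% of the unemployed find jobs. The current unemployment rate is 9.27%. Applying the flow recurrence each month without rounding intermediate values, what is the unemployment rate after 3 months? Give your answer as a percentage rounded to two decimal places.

With a fixed labor force, u_{t+1} = u_t + s·(1−u_t) − f·u_t = u_t·(1−s−f) + s.
Here 1−s−f = 0.511 and s = 0.015.
u_1 = 0.092700 × 0.511 + 0.015 = 0.062370.
u_2 = 0.062370 × 0.511 + 0.015 = 0.046871.
u_3 = 0.046871 × 0.511 + 0.015 = 0.038951.

Unemployment rate after three months ≈ 3.90%.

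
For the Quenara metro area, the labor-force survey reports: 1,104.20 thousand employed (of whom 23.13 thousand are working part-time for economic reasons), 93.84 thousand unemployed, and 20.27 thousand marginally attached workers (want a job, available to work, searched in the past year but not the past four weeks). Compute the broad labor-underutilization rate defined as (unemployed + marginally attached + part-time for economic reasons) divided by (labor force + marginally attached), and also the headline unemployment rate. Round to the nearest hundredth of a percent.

Broad underutilization rate ≈ 11.26%; headline unemployment rate ≈ 7.83%.

Labor force = 1,104.20 + 93.84 = 1,198.04 thousand.
Numerator = 93.84 + 20.27 + 23.13 = 137.24 thousand.
Denominator = 1,198.04 + 20.27 = 1,218.31 thousand.
Broad rate = 137.24 / 1,218.31 = 11.26%.
Headline unemployment rate = 93.84 / 1,198.04 = 7.83%.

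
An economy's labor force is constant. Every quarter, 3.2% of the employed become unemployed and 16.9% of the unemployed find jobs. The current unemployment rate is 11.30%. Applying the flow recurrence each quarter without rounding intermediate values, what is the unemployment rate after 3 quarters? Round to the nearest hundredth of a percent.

Unemployment rate after three quarters ≈ 13.56%.

With a fixed labor force, u_{t+1} = u_t + s·(1−u_t) − f·u_t = u_t·(1−s−f) + s.
Here 1−s−f = 0.799 and s = 0.032.
u_1 = 0.113000 × 0.799 + 0.032 = 0.122287.
u_2 = 0.122287 × 0.799 + 0.032 = 0.129707.
u_3 = 0.129707 × 0.799 + 0.032 = 0.135636.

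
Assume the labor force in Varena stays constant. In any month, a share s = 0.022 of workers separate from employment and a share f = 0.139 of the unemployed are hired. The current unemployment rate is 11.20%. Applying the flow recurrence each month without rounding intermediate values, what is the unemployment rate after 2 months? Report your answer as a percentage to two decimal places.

Unemployment rate after two months ≈ 11.93%.

With a fixed labor force, u_{t+1} = u_t + s·(1−u_t) − f·u_t = u_t·(1−s−f) + s.
Here 1−s−f = 0.839 and s = 0.022.
u_1 = 0.112000 × 0.839 + 0.022 = 0.115968.
u_2 = 0.115968 × 0.839 + 0.022 = 0.119297.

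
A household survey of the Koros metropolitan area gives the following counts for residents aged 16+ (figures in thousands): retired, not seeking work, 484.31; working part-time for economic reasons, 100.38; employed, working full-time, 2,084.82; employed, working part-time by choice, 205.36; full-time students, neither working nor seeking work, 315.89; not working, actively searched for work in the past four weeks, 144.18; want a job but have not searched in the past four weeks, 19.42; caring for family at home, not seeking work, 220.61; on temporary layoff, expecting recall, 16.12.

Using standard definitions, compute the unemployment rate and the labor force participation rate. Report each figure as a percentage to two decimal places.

Unemployment rate ≈ 6.28%; labor force participation rate ≈ 71.03%.

Employed = 100.38 + 2,084.82 + 205.36 = 2,390.56 thousand (anyone who worked, including part-time for economic reasons, counts as employed).
Unemployed = 144.18 + 16.12 = 160.30 thousand (jobless and actively searching, or on temporary layoff).
Labor force = 2,390.56 + 160.30 = 2,550.86 thousand.
Not in labor force = 484.31 + 315.89 + 19.42 + 220.61 = 1,040.23 thousand (those not working and not actively searching are outside the labor force — including those who want a job but have given up searching).
Civilian working-age population = 2,550.86 + 1,040.23 = 3,591.09 thousand.
Unemployment rate = 160.30 / 2,550.86 = 6.28%.
Labor force participation rate = 2,550.86 / 3,591.09 = 71.03%.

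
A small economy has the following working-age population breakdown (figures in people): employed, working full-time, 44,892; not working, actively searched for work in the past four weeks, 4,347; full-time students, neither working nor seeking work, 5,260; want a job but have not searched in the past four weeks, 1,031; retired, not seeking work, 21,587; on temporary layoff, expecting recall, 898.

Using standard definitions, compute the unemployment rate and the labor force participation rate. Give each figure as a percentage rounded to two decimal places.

Unemployment rate ≈ 10.46%; labor force participation rate ≈ 64.27%.

Employed = 44,892.
Unemployed = 4,347 + 898 = 5,245 (jobless and actively searching, or on temporary layoff).
Labor force = 44,892 + 5,245 = 50,137.
Not in labor force = 5,260 + 1,031 + 21,587 = 27,878 (those not working and not actively searching are outside the labor force — including those who want a job but have given up searching).
Civilian working-age population = 50,137 + 27,878 = 78,015.
Unemployment rate = 5,245 / 50,137 = 10.46%.
Labor force participation rate = 50,137 / 78,015 = 64.27%.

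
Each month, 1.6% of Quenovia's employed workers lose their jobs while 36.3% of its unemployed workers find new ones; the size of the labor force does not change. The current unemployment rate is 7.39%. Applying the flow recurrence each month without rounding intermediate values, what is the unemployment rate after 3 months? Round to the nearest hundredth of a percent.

Unemployment rate after three months ≈ 4.98%.

With a fixed labor force, u_{t+1} = u_t + s·(1−u_t) − f·u_t = u_t·(1−s−f) + s.
Here 1−s−f = 0.621 and s = 0.016.
u_1 = 0.073900 × 0.621 + 0.016 = 0.061892.
u_2 = 0.061892 × 0.621 + 0.016 = 0.054435.
u_3 = 0.054435 × 0.621 + 0.016 = 0.049804.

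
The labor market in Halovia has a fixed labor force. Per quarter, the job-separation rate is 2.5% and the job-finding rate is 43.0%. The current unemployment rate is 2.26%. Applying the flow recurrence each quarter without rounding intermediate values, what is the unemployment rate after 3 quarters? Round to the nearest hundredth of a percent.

With a fixed labor force, u_{t+1} = u_t + s·(1−u_t) − f·u_t = u_t·(1−s−f) + s.
Here 1−s−f = 0.545 and s = 0.025.
u_1 = 0.022600 × 0.545 + 0.025 = 0.037317.
u_2 = 0.037317 × 0.545 + 0.025 = 0.045338.
u_3 = 0.045338 × 0.545 + 0.025 = 0.049709.

Unemployment rate after three quarters ≈ 4.97%.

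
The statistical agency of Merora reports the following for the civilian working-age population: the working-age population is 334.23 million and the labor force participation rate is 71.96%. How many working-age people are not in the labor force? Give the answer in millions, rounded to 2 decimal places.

Share not in the labor force = 1 − 0.7196 = 0.2804.
Not in labor force = 0.2804 × 334.23 ≈ 93.72 million.

About 93.72 million are not in the labor force.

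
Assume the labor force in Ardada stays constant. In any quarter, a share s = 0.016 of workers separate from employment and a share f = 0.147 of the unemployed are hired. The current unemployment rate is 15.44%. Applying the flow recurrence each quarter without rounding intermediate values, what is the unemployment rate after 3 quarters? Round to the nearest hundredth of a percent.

With a fixed labor force, u_{t+1} = u_t + s·(1−u_t) − f·u_t = u_t·(1−s−f) + s.
Here 1−s−f = 0.837 and s = 0.016.
u_1 = 0.154400 × 0.837 + 0.016 = 0.145233.
u_2 = 0.145233 × 0.837 + 0.016 = 0.137560.
u_3 = 0.137560 × 0.837 + 0.016 = 0.131138.

Unemployment rate after three quarters ≈ 13.11%.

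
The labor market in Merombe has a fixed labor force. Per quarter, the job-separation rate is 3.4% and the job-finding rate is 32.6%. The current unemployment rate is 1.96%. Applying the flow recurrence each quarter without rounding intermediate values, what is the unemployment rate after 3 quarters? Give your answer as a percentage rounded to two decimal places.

With a fixed labor force, u_{t+1} = u_t + s·(1−u_t) − f·u_t = u_t·(1−s−f) + s.
Here 1−s−f = 0.640 and s = 0.034.
u_1 = 0.019600 × 0.640 + 0.034 = 0.046544.
u_2 = 0.046544 × 0.640 + 0.034 = 0.063788.
u_3 = 0.063788 × 0.640 + 0.034 = 0.074824.

Unemployment rate after three quarters ≈ 7.48%.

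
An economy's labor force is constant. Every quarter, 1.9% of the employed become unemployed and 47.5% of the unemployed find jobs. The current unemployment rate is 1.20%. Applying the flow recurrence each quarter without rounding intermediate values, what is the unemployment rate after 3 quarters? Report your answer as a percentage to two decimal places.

With a fixed labor force, u_{t+1} = u_t + s·(1−u_t) − f·u_t = u_t·(1−s−f) + s.
Here 1−s−f = 0.506 and s = 0.019.
u_1 = 0.012000 × 0.506 + 0.019 = 0.025072.
u_2 = 0.025072 × 0.506 + 0.019 = 0.031686.
u_3 = 0.031686 × 0.506 + 0.019 = 0.035033.

Unemployment rate after three quarters ≈ 3.50%.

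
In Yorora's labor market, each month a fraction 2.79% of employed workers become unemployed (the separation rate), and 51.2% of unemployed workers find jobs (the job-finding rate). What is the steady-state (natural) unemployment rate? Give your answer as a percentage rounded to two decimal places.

Steady-state unemployment rate ≈ 5.17%.

At steady state the flows balance: s·E = f·U, so U/(E+U) = s/(s+f).
u* = 2.79 / (2.79 + 51.2) = 2.79 / 53.99 = 5.17%.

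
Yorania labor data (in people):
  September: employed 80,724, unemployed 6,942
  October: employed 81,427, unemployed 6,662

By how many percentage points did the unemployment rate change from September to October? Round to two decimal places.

September: labor force = 80,724 + 6,942 = 87,666; u = 6,942/87,666 = 7.92%.
October: labor force = 81,427 + 6,662 = 88,089; u = 6,662/88,089 = 7.56%.
Change = 7.56% − 7.92% = −0.36 pp.

The unemployment rate changed by −0.36 percentage points.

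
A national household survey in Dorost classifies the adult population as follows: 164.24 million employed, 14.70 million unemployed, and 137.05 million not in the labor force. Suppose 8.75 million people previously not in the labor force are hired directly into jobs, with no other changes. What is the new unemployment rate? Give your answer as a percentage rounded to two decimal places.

Initially, labor force = 164.24 + 14.70 = 178.94 million, so u = 14.70/178.94 = 8.22%.
After the change, employed and labor force both rise by 8.75; unemployed unchanged → E = 172.99, U = 14.70, labor force = 187.69 million.
New unemployment rate = 14.70 / 187.69 = 7.83%.

New unemployment rate ≈ 7.83%.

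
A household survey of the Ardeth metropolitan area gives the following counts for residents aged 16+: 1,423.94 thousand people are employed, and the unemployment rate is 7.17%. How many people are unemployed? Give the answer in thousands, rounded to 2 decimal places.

About 109.98 thousand are unemployed.

Let U be the number unemployed. The labor force is E + U, and U/(E+U) = 0.0717.
So U = 0.0717 × 1,423.94 / (1 − 0.0717) = 102.0965 / 0.9283 ≈ 109.98 thousand.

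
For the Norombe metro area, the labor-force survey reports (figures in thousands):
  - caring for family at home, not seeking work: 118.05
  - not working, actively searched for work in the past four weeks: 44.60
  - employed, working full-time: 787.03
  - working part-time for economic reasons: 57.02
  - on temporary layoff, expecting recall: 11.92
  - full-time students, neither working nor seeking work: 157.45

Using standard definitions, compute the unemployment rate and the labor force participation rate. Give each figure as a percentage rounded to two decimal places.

Unemployment rate ≈ 6.28%; labor force participation rate ≈ 76.57%.

Employed = 787.03 + 57.02 = 844.05 thousand (anyone who worked, including part-time for economic reasons, counts as employed).
Unemployed = 44.60 + 11.92 = 56.52 thousand (jobless and actively searching, or on temporary layoff).
Labor force = 844.05 + 56.52 = 900.57 thousand.
Not in labor force = 118.05 + 157.45 = 275.50 thousand (those not working and not actively searching are outside the labor force).
Civilian working-age population = 900.57 + 275.50 = 1,176.07 thousand.
Unemployment rate = 56.52 / 900.57 = 6.28%.
Labor force participation rate = 900.57 / 1,176.07 = 76.57%.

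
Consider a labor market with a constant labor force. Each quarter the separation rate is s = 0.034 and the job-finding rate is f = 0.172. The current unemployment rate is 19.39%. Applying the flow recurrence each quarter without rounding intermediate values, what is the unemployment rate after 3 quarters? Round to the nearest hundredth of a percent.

Unemployment rate after three quarters ≈ 17.95%.

With a fixed labor force, u_{t+1} = u_t + s·(1−u_t) − f·u_t = u_t·(1−s−f) + s.
Here 1−s−f = 0.794 and s = 0.034.
u_1 = 0.193900 × 0.794 + 0.034 = 0.187957.
u_2 = 0.187957 × 0.794 + 0.034 = 0.183238.
u_3 = 0.183238 × 0.794 + 0.034 = 0.179491.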